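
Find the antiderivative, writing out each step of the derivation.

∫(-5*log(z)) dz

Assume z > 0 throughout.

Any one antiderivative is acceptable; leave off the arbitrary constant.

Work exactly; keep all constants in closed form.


Step 1. Integrate ∫(-5*log(z)) dz by parts with u = log(z), dv = (-5) dz, so v = -5*z [assuming z > 0]: now -5*z*log(z) + ∫(5) dz.
Step 2. Evaluate the standard form: now -5*z*log(z) + 5*z.
Answer: -5*z*log(z) + 5*z.


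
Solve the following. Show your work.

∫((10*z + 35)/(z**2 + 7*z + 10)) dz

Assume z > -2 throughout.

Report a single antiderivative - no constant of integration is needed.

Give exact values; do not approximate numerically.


Step 1. Decompose ∫((10*z + 35)/(z**2 + 7*z + 10)) dz by partial fractions, (10*z + 35)/(z**2 + 7*z + 10) = 5/(z + 5) + 5/(z + 2): now ∫(5/(z + 2)) dz + ∫(5/(z + 5)) dz.
Step 2. Evaluate the standard form [assuming z > -5]: now 5*log(z + 5) + ∫(5/(z + 2)) dz.
Step 3. Evaluate the standard form [assuming z > -2]: now 5*log(z + 2) + 5*log(z + 5).
Answer: 5*log(z + 2) + 5*log(z + 5).


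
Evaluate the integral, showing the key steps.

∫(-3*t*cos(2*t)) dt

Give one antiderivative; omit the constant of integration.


Step 1. Integrate ∫(-3*t*cos(2*t)) dt by parts with u = t, dv = (-3*cos(2*t)) dt, so v = -3*sin(2*t)/2: now -3*t*sin(2*t)/2 + ∫(3*sin(2*t)/2) dt.
Step 2. Evaluate the standard form: now -3*t*sin(2*t)/2 - 3*cos(2*t)/4.
Answer: -3*t*sin(2*t)/2 - 3*cos(2*t)/4.


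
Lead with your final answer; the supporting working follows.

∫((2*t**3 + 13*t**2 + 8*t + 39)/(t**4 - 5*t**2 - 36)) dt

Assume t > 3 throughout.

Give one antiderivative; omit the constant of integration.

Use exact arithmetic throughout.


The answer is 3*log(t - 3) - log(t + 3) + atan(t/2)/2.
Step 1. Decompose ∫((2*t**3 + 13*t**2 + 8*t + 39)/(t**4 - 5*t**2 - 36)) dt by partial fractions, (2*t**3 + 13*t**2 + 8*t + 39)/(t**4 - 5*t**2 - 36) = 1/(t**2 + 4) - 1/(t + 3) + 3/(t - 3): now ∫(3/(t - 3)) dt + ∫(-1/(t + 3)) dt + ∫(1/(t**2 + 4)) dt.
Step 2. Evaluate the standard form [assuming t > -3]: now -log(t + 3) + ∫(3/(t - 3)) dt + ∫(1/(t**2 + 4)) dt.
Step 3. Evaluate the standard form [assuming t > 3]: now 3*log(t - 3) - log(t + 3) + ∫(1/(t**2 + 4)) dt.
Step 4. Evaluate the standard form: now 3*log(t - 3) - log(t + 3) + atan(t/2)/2.
Answer: 3*log(t - 3) - log(t + 3) + atan(t/2)/2.


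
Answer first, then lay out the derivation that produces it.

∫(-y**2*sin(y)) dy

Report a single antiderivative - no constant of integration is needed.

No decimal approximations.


The answer is y**2*cos(y) - 2*y*sin(y) - 2*cos(y).
Step 1. Integrate ∫(-y**2*sin(y)) dy by parts with u = y**2, dv = (-sin(y)) dy, so v = cos(y): now y**2*cos(y) + ∫(-2*y*cos(y)) dy.
Step 2. Integrate ∫(-2*y*cos(y)) dy by parts with u = y, dv = (-2*cos(y)) dy, so v = -2*sin(y): now y**2*cos(y) - 2*y*sin(y) + ∫(2*sin(y)) dy.
Step 3. Evaluate the standard form: now y**2*cos(y) - 2*y*sin(y) - 2*cos(y).
Answer: y**2*cos(y) - 2*y*sin(y) - 2*cos(y).


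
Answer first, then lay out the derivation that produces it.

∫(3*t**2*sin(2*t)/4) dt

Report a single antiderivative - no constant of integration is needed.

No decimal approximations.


The answer is -3*t**2*cos(2*t)/8 + 3*t*sin(2*t)/8 + 3*cos(2*t)/16.
Step 1. Integrate ∫(3*t**2*sin(2*t)/4) dt by parts with u = t**2, dv = (3*sin(2*t)/4) dt, so v = -3*cos(2*t)/8: now -3*t**2*cos(2*t)/8 + ∫(3*t*cos(2*t)/4) dt.
Step 2. Integrate ∫(3*t*cos(2*t)/4) dt by parts with u = t, dv = (3*cos(2*t)/4) dt, so v = 3*sin(2*t)/8: now -3*t**2*cos(2*t)/8 + 3*t*sin(2*t)/8 + ∫(-3*sin(2*t)/8) dt.
Step 3. Evaluate the standard form: now -3*t**2*cos(2*t)/8 + 3*t*sin(2*t)/8 + 3*cos(2*t)/16.
Answer: -3*t**2*cos(2*t)/8 + 3*t*sin(2*t)/8 + 3*cos(2*t)/16.


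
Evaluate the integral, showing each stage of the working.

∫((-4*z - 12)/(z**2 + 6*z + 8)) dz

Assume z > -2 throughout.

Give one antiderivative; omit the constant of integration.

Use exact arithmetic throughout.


Step 1. Decompose ∫((-4*z - 12)/(z**2 + 6*z + 8)) dz by partial fractions, (-4*z - 12)/(z**2 + 6*z + 8) = -2/(z + 4) - 2/(z + 2): now ∫(-2/(z + 2)) dz + ∫(-2/(z + 4)) dz.
Step 2. Evaluate the standard form [assuming z > -4]: now -2*log(z + 4) + ∫(-2/(z + 2)) dz.
Step 3. Evaluate the standard form [assuming z > -2]: now -2*log(z + 2) - 2*log(z + 4).
Answer: -2*log(z + 2) - 2*log(z + 4).


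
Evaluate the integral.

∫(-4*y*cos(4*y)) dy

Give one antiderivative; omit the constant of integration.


Answer: -y*sin(4*y) - cos(4*y)/4.


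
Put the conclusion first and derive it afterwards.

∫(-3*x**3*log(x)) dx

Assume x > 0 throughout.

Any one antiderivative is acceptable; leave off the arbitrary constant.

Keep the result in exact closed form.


The answer is -3*x**4*log(x)/4 + 3*x**4/16.
Step 1. Integrate ∫(-3*x**3*log(x)) dx by parts with u = log(x), dv = (-3*x**3) dx, so v = -3*x**4/4 [assuming x > 0]: now -3*x**4*log(x)/4 + ∫(3*x**3/4) dx.
Step 2. Evaluate the standard form: now -3*x**4*log(x)/4 + 3*x**4/16.
Answer: -3*x**4*log(x)/4 + 3*x**4/16.


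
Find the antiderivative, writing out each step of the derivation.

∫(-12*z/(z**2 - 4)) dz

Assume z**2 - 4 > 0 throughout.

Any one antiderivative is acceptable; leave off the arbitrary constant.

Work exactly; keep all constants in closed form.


Step 1. Substitute u = z**2 - 4, turning ∫(-12*z/(z**2 - 4)) dz into ∫(-6/u) du: now ∫(-6/u) du.
Step 2. Evaluate the standard form [assuming u > 0]: now -6*log(u).
Step 3. Substitute back u = z**2 - 4: now -6*log(z**2 - 4).
Answer: -6*log(z**2 - 4).


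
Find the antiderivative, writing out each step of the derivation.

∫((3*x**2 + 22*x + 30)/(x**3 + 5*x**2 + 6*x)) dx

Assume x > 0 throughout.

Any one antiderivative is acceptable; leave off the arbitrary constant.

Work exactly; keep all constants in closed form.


Step 1. Decompose ∫((3*x**2 + 22*x + 30)/(x**3 + 5*x**2 + 6*x)) dx by partial fractions, (3*x**2 + 22*x + 30)/(x**3 + 5*x**2 + 6*x) = -3/(x + 3) + 1/(x + 2) + 5/x: now ∫(5/x) dx + ∫(1/(x + 2)) dx + ∫(-3/(x + 3)) dx.
Step 2. Evaluate the standard form [assuming x > -2]: now log(x + 2) + ∫(5/x) dx + ∫(-3/(x + 3)) dx.
Step 3. Evaluate the standard form [assuming x > 0]: now 5*log(x) + log(x + 2) + ∫(-3/(x + 3)) dx.
Step 4. Evaluate the standard form [assuming x > -3]: now 5*log(x) + log(x + 2) - 3*log(x + 3).
Answer: 5*log(x) + log(x + 2) - 3*log(x + 3).


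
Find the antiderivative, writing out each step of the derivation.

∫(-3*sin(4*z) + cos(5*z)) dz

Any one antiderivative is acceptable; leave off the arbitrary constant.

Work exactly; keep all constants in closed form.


Step 1. Rewrite: now ∫(-3*sin(4*z)) dz + ∫(cos(5*z)) dz.
Step 2. Evaluate the standard form: now 3*cos(4*z)/4 + ∫(cos(5*z)) dz.
Step 3. Evaluate the standard form: now sin(5*z)/5 + 3*cos(4*z)/4.
Answer: sin(5*z)/5 + 3*cos(4*z)/4.


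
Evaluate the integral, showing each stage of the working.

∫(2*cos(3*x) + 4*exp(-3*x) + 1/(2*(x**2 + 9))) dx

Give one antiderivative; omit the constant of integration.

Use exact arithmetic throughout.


Step 1. Rewrite: now ∫(1/(2*(x**2 + 9))) dx + ∫(4*exp(-3*x)) dx + ∫(2*cos(3*x)) dx.
Step 2. Evaluate the standard form: now atan(x/3)/6 + ∫(4*exp(-3*x)) dx + ∫(2*cos(3*x)) dx.
Step 3. Evaluate the standard form: now 2*sin(3*x)/3 + atan(x/3)/6 + ∫(4*exp(-3*x)) dx.
Step 4. Evaluate the standard form: now 2*sin(3*x)/3 + atan(x/3)/6 - 4*exp(-3*x)/3.
Answer: 2*sin(3*x)/3 + atan(x/3)/6 - 4*exp(-3*x)/3.


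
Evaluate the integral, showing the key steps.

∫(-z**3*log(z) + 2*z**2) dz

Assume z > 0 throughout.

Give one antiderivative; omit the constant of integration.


Step 1. Rewrite: now ∫(2*z**2) dz + ∫(-z**3*log(z)) dz.
Step 2. Evaluate the standard form: now 2*z**3/3 + ∫(-z**3*log(z)) dz.
Step 3. Integrate ∫(-z**3*log(z)) dz by parts with u = log(z), dv = (-z**3) dz, so v = -z**4/4 [assuming z > 0]: now -z**4*log(z)/4 + 2*z**3/3 + ∫(z**3/4) dz.
Step 4. Evaluate the standard form: now -z**4*log(z)/4 + z**4/16 + 2*z**3/3.
Answer: -z**4*log(z)/4 + z**4/16 + 2*z**3/3.


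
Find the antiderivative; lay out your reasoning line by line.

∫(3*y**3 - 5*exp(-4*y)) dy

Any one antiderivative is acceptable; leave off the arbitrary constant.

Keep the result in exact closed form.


Step 1. Rewrite: now ∫(3*y**3) dy + ∫(-5*exp(-4*y)) dy.
Step 2. Evaluate the standard form: now ∫(3*y**3) dy + 5*exp(-4*y)/4.
Step 3. Evaluate the standard form: now 3*y**4/4 + 5*exp(-4*y)/4.
Answer: 3*y**4/4 + 5*exp(-4*y)/4.


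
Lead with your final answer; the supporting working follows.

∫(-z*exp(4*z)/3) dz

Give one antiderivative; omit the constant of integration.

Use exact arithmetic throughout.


The answer is -z*exp(4*z)/12 + exp(4*z)/48.
Step 1. Integrate ∫(-z*exp(4*z)/3) dz by parts with u = z, dv = (-exp(4*z)/3) dz, so v = -exp(4*z)/12: now -z*exp(4*z)/12 + ∫(exp(4*z)/12) dz.
Step 2. Evaluate the standard form: now -z*exp(4*z)/12 + exp(4*z)/48.
Answer: -z*exp(4*z)/12 + exp(4*z)/48.


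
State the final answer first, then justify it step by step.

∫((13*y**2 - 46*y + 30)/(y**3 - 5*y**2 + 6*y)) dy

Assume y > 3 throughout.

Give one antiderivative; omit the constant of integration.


The answer is 5*log(y) + 3*log(y - 3) + 5*log(y - 2).
Step 1. Decompose ∫((13*y**2 - 46*y + 30)/(y**3 - 5*y**2 + 6*y)) dy by partial fractions, (13*y**2 - 46*y + 30)/(y**3 - 5*y**2 + 6*y) = 5/(y - 2) + 3/(y - 3) + 5/y: now ∫(5/y) dy + ∫(3/(y - 3)) dy + ∫(5/(y - 2)) dy.
Step 2. Evaluate the standard form [assuming y > 0]: now 5*log(y) + ∫(3/(y - 3)) dy + ∫(5/(y - 2)) dy.
Step 3. Evaluate the standard form [assuming y > 2]: now 5*log(y) + 5*log(y - 2) + ∫(3/(y - 3)) dy.
Step 4. Evaluate the standard form [assuming y > 3]: now 5*log(y) + 3*log(y - 3) + 5*log(y - 2).
Answer: 5*log(y) + 3*log(y - 3) + 5*log(y - 2).


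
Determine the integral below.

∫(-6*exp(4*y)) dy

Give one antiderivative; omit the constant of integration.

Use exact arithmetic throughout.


Answer: -3*exp(4*y)/2.


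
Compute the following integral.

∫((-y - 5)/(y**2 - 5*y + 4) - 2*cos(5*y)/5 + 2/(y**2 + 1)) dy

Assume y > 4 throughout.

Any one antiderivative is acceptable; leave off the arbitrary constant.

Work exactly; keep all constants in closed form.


Answer: -3*log(y - 4) + 2*log(y - 1) - 2*sin(5*y)/25 + 2*atan(y).


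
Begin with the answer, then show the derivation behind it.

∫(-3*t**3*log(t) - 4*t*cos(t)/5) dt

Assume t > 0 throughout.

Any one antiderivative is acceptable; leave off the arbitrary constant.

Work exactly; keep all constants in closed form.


The answer is -3*t**4*log(t)/4 + 3*t**4/16 - 4*t*sin(t)/5 - 4*cos(t)/5.
Step 1. Rewrite: now ∫(-4*t*cos(t)/5) dt + ∫(-3*t**3*log(t)) dt.
Step 2. Integrate ∫(-4*t*cos(t)/5) dt by parts with u = t, dv = (-4*cos(t)/5) dt, so v = -4*sin(t)/5: now -4*t*sin(t)/5 + ∫(-3*t**3*log(t)) dt + ∫(4*sin(t)/5) dt.
Step 3. Evaluate the standard form: now -4*t*sin(t)/5 - 4*cos(t)/5 + ∫(-3*t**3*log(t)) dt.
Step 4. Integrate ∫(-3*t**3*log(t)) dt by parts with u = log(t), dv = (-3*t**3) dt, so v = -3*t**4/4 [assuming t > 0]: now -3*t**4*log(t)/4 - 4*t*sin(t)/5 - 4*cos(t)/5 + ∫(3*t**3/4) dt.
Step 5. Evaluate the standard form: now -3*t**4*log(t)/4 + 3*t**4/16 - 4*t*sin(t)/5 - 4*cos(t)/5.
Answer: -3*t**4*log(t)/4 + 3*t**4/16 - 4*t*sin(t)/5 - 4*cos(t)/5.


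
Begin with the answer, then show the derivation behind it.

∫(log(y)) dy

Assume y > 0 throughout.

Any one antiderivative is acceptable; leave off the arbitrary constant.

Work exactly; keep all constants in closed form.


The answer is y*log(y) - y.
Step 1. Integrate ∫(log(y)) dy by parts with u = log(y), dv = (1) dy, so v = y [assuming y > 0]: now y*log(y) + ∫(-1) dy.
Step 2. Evaluate the standard form: now y*log(y) - y.
Answer: y*log(y) - y.


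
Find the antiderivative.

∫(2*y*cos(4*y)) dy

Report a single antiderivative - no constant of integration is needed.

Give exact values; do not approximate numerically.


Answer: y*sin(4*y)/2 + cos(4*y)/8.


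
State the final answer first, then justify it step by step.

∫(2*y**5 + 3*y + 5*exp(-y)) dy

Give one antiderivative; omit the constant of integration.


The answer is y**6/3 + 3*y**2/2 - 5*exp(-y).
Step 1. Rewrite: now ∫(3*y) dy + ∫(2*y**5) dy + ∫(5*exp(-y)) dy.
Step 2. Evaluate the standard form: now ∫(3*y) dy + ∫(2*y**5) dy - 5*exp(-y).
Step 3. Evaluate the standard form: now y**6/3 + ∫(3*y) dy - 5*exp(-y).
Step 4. Evaluate the standard form: now y**6/3 + 3*y**2/2 - 5*exp(-y).
Answer: y**6/3 + 3*y**2/2 - 5*exp(-y).


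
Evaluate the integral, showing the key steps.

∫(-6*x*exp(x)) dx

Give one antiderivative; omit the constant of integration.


Step 1. Integrate ∫(-6*x*exp(x)) dx by parts with u = x, dv = (-6*exp(x)) dx, so v = -6*exp(x): now -6*x*exp(x) + ∫(6*exp(x)) dx.
Step 2. Evaluate the standard form: now -6*x*exp(x) + 6*exp(x).
Answer: -6*x*exp(x) + 6*exp(x).


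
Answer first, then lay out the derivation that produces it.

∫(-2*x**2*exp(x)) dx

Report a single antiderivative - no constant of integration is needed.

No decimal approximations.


The answer is -2*x**2*exp(x) + 4*x*exp(x) - 4*exp(x).
Step 1. Integrate ∫(-2*x**2*exp(x)) dx by parts with u = x**2, dv = (-2*exp(x)) dx, so v = -2*exp(x): now -2*x**2*exp(x) + ∫(4*x*exp(x)) dx.
Step 2. Integrate ∫(4*x*exp(x)) dx by parts with u = x, dv = (4*exp(x)) dx, so v = 4*exp(x): now -2*x**2*exp(x) + 4*x*exp(x) + ∫(-4*exp(x)) dx.
Step 3. Evaluate the standard form: now -2*x**2*exp(x) + 4*x*exp(x) - 4*exp(x).
Answer: -2*x**2*exp(x) + 4*x*exp(x) - 4*exp(x).


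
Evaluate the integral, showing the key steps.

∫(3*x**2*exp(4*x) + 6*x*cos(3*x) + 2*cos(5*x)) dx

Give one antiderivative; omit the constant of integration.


Step 1. Rewrite: now ∫(6*x*cos(3*x)) dx + ∫(3*x**2*exp(4*x)) dx + ∫(2*cos(5*x)) dx.
Step 2. Integrate ∫(3*x**2*exp(4*x)) dx by parts with u = x**2, dv = (3*exp(4*x)) dx, so v = 3*exp(4*x)/4: now 3*x**2*exp(4*x)/4 + ∫(-3*x*exp(4*x)/2) dx + ∫(6*x*cos(3*x)) dx + ∫(2*cos(5*x)) dx.
Step 3. Integrate ∫(-3*x*exp(4*x)/2) dx by parts with u = x, dv = (-3*exp(4*x)/2) dx, so v = -3*exp(4*x)/8: now 3*x**2*exp(4*x)/4 - 3*x*exp(4*x)/8 + ∫(6*x*cos(3*x)) dx + ∫(3*exp(4*x)/8) dx + ∫(2*cos(5*x)) dx.
Step 4. Evaluate the standard form: now 3*x**2*exp(4*x)/4 - 3*x*exp(4*x)/8 + 3*exp(4*x)/32 + ∫(6*x*cos(3*x)) dx + ∫(2*cos(5*x)) dx.
Step 5. Integrate ∫(6*x*cos(3*x)) dx by parts with u = x, dv = (6*cos(3*x)) dx, so v = 2*sin(3*x): now 3*x**2*exp(4*x)/4 - 3*x*exp(4*x)/8 + 2*x*sin(3*x) + 3*exp(4*x)/32 + ∫(-2*sin(3*x)) dx + ∫(2*cos(5*x)) dx.
Step 6. Evaluate the standard form: now 3*x**2*exp(4*x)/4 - 3*x*exp(4*x)/8 + 2*x*sin(3*x) + 3*exp(4*x)/32 + 2*cos(3*x)/3 + ∫(2*cos(5*x)) dx.
Step 7. Evaluate the standard form: now 3*x**2*exp(4*x)/4 - 3*x*exp(4*x)/8 + 2*x*sin(3*x) + 3*exp(4*x)/32 + 2*sin(5*x)/5 + 2*cos(3*x)/3.
Answer: 3*x**2*exp(4*x)/4 - 3*x*exp(4*x)/8 + 2*x*sin(3*x) + 3*exp(4*x)/32 + 2*sin(5*x)/5 + 2*cos(3*x)/3.


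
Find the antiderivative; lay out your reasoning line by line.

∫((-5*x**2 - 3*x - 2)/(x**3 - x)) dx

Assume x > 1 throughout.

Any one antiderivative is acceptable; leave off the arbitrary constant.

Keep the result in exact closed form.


Step 1. Decompose ∫((-5*x**2 - 3*x - 2)/(x**3 - x)) dx by partial fractions, (-5*x**2 - 3*x - 2)/(x**3 - x) = -2/(x + 1) - 5/(x - 1) + 2/x: now ∫(2/x) dx + ∫(-5/(x - 1)) dx + ∫(-2/(x + 1)) dx.
Step 2. Evaluate the standard form [assuming x > 0]: now 2*log(x) + ∫(-5/(x - 1)) dx + ∫(-2/(x + 1)) dx.
Step 3. Evaluate the standard form [assuming x > -1]: now 2*log(x) - 2*log(x + 1) + ∫(-5/(x - 1)) dx.
Step 4. Evaluate the standard form [assuming x > 1]: now 2*log(x) - 5*log(x - 1) - 2*log(x + 1).
Answer: 2*log(x) - 5*log(x - 1) - 2*log(x + 1).


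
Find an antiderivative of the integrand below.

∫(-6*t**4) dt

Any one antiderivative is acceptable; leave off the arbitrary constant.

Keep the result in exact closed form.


Answer: -6*t**5/5.


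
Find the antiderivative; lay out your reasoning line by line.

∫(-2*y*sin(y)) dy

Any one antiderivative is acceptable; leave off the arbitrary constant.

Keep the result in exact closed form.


Step 1. Integrate ∫(-2*y*sin(y)) dy by parts with u = y, dv = (-2*sin(y)) dy, so v = 2*cos(y): now 2*y*cos(y) + ∫(-2*cos(y)) dy.
Step 2. Evaluate the standard form: now 2*y*cos(y) - 2*sin(y).
Answer: 2*y*cos(y) - 2*sin(y).


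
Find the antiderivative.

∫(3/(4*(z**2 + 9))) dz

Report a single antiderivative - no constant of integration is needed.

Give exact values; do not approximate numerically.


Answer: atan(z/3)/4.


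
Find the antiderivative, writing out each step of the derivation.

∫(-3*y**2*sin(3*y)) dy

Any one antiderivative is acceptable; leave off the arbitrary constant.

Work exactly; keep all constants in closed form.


Step 1. Integrate ∫(-3*y**2*sin(3*y)) dy by parts with u = y**2, dv = (-3*sin(3*y)) dy, so v = cos(3*y): now y**2*cos(3*y) + ∫(-2*y*cos(3*y)) dy.
Step 2. Integrate ∫(-2*y*cos(3*y)) dy by parts with u = y, dv = (-2*cos(3*y)) dy, so v = -2*sin(3*y)/3: now y**2*cos(3*y) - 2*y*sin(3*y)/3 + ∫(2*sin(3*y)/3) dy.
Step 3. Evaluate the standard form: now y**2*cos(3*y) - 2*y*sin(3*y)/3 - 2*cos(3*y)/9.
Answer: y**2*cos(3*y) - 2*y*sin(3*y)/3 - 2*cos(3*y)/9.


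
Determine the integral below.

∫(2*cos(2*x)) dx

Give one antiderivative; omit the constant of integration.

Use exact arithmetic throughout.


Answer: sin(2*x).


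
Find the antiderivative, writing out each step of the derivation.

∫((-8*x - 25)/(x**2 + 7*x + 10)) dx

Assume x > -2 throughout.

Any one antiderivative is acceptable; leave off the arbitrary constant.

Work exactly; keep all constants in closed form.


Step 1. Decompose ∫((-8*x - 25)/(x**2 + 7*x + 10)) dx by partial fractions, (-8*x - 25)/(x**2 + 7*x + 10) = -5/(x + 5) - 3/(x + 2): now ∫(-3/(x + 2)) dx + ∫(-5/(x + 5)) dx.
Step 2. Evaluate the standard form [assuming x > -5]: now -5*log(x + 5) + ∫(-3/(x + 2)) dx.
Step 3. Evaluate the standard form [assuming x > -2]: now -3*log(x + 2) - 5*log(x + 5).
Answer: -3*log(x + 2) - 5*log(x + 5).


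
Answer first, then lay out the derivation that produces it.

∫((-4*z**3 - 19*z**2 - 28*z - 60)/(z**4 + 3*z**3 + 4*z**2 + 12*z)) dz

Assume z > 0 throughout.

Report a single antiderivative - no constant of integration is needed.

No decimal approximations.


The answer is -5*log(z) + log(z + 3) - 2*atan(z/2).
Step 1. Decompose ∫((-4*z**3 - 19*z**2 - 28*z - 60)/(z**4 + 3*z**3 + 4*z**2 + 12*z)) dz by partial fractions, (-4*z**3 - 19*z**2 - 28*z - 60)/(z**4 + 3*z**3 + 4*z**2 + 12*z) = -4/(z**2 + 4) + 1/(z + 3) - 5/z: now ∫(-5/z) dz + ∫(1/(z + 3)) dz + ∫(-4/(z**2 + 4)) dz.
Step 2. Evaluate the standard form [assuming z > -3]: now log(z + 3) + ∫(-5/z) dz + ∫(-4/(z**2 + 4)) dz.
Step 3. Evaluate the standard form [assuming z > 0]: now -5*log(z) + log(z + 3) + ∫(-4/(z**2 + 4)) dz.
Step 4. Evaluate the standard form: now -5*log(z) + log(z + 3) - 2*atan(z/2).
Answer: -5*log(z) + log(z + 3) - 2*atan(z/2).


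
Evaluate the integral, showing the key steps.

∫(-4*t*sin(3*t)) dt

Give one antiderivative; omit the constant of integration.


Step 1. Integrate ∫(-4*t*sin(3*t)) dt by parts with u = t, dv = (-4*sin(3*t)) dt, so v = 4*cos(3*t)/3: now 4*t*cos(3*t)/3 + ∫(-4*cos(3*t)/3) dt.
Step 2. Evaluate the standard form: now 4*t*cos(3*t)/3 - 4*sin(3*t)/9.
Answer: 4*t*cos(3*t)/3 - 4*sin(3*t)/9.


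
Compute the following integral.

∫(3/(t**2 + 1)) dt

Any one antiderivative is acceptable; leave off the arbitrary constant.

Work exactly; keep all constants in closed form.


Answer: 3*atan(t).


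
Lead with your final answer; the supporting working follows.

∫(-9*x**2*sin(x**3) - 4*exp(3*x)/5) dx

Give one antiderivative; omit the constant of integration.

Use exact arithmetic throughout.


The answer is -4*exp(3*x)/15 + 3*cos(x**3).
Step 1. Rewrite: now ∫(-9*x**2*sin(x**3)) dx + ∫(-4*exp(3*x)/5) dx.
Step 2. Substitute u = x**3, turning ∫(-9*x**2*sin(x**3)) dx into ∫(-3*sin(u)) du: now ∫(-4*exp(3*x)/5) dx + ∫(-3*sin(u)) du.
Step 3. Evaluate the standard form: now 3*cos(u) + ∫(-4*exp(3*x)/5) dx.
Step 4. Substitute back u = x**3: now 3*cos(x**3) + ∫(-4*exp(3*x)/5) dx.
Step 5. Evaluate the standard form: now -4*exp(3*x)/15 + 3*cos(x**3).
Answer: -4*exp(3*x)/15 + 3*cos(x**3).


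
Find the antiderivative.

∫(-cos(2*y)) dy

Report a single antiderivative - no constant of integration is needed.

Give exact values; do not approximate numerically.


Answer: -sin(2*y)/2.


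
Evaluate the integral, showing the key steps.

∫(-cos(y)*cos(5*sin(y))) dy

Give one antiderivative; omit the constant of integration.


Step 1. Substitute u = sin(y), turning ∫(-cos(y)*cos(5*sin(y))) dy into ∫(-cos(5*u)) du: now ∫(-cos(5*u)) du.
Step 2. Evaluate the standard form: now -sin(5*u)/5.
Step 3. Substitute back u = sin(y): now -sin(5*sin(y))/5.
Answer: -sin(5*sin(y))/5.


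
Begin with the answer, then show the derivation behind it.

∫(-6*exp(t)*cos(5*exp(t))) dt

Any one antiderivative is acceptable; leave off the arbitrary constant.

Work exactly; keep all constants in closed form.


The answer is -6*sin(5*exp(t))/5.
Step 1. Substitute u = exp(t), turning ∫(-6*exp(t)*cos(5*exp(t))) dt into ∫(-6*cos(5*u)) du: now ∫(-6*cos(5*u)) du.
Step 2. Evaluate the standard form: now -6*sin(5*u)/5.
Step 3. Substitute back u = exp(t): now -6*sin(5*exp(t))/5.
Answer: -6*sin(5*exp(t))/5.


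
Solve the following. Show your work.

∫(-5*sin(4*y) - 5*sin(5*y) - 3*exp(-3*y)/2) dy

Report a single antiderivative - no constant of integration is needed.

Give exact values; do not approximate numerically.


Step 1. Rewrite: now ∫(-3*exp(-3*y)/2) dy + ∫(-5*sin(4*y)) dy + ∫(-5*sin(5*y)) dy.
Step 2. Evaluate the standard form: now 5*cos(4*y)/4 + ∫(-3*exp(-3*y)/2) dy + ∫(-5*sin(5*y)) dy.
Step 3. Evaluate the standard form: now 5*cos(4*y)/4 + cos(5*y) + ∫(-3*exp(-3*y)/2) dy.
Step 4. Evaluate the standard form: now 5*cos(4*y)/4 + cos(5*y) + exp(-3*y)/2.
Answer: 5*cos(4*y)/4 + cos(5*y) + exp(-3*y)/2.


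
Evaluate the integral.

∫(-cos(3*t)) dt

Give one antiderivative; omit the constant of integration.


Answer: -sin(3*t)/3.


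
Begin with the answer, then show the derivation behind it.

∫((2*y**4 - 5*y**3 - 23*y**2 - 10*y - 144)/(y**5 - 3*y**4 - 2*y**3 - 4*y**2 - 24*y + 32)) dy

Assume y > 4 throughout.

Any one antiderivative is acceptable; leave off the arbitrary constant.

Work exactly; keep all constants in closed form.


The answer is -log(y - 4) + 4*log(y - 1) - log(y + 2) - atan(y/2)/2.
Step 1. Decompose ∫((2*y**4 - 5*y**3 - 23*y**2 - 10*y - 144)/(y**5 - 3*y**4 - 2*y**3 - 4*y**2 - 24*y + 32)) dy by partial fractions, (2*y**4 - 5*y**3 - 23*y**2 - 10*y - 144)/(y**5 - 3*y**4 - 2*y**3 - 4*y**2 - 24*y + 32) = -1/(y**2 + 4) - 1/(y + 2) + 4/(y - 1) - 1/(y - 4): now ∫(-1/(y - 4)) dy + ∫(4/(y - 1)) dy + ∫(-1/(y + 2)) dy + ∫(-1/(y**2 + 4)) dy.
Step 2. Evaluate the standard form [assuming y > -2]: now -log(y + 2) + ∫(-1/(y - 4)) dy + ∫(4/(y - 1)) dy + ∫(-1/(y**2 + 4)) dy.
Step 3. Evaluate the standard form [assuming y > 4]: now -log(y - 4) - log(y + 2) + ∫(4/(y - 1)) dy + ∫(-1/(y**2 + 4)) dy.
Step 4. Evaluate the standard form [assuming y > 1]: now -log(y - 4) + 4*log(y - 1) - log(y + 2) + ∫(-1/(y**2 + 4)) dy.
Step 5. Evaluate the standard form: now -log(y - 4) + 4*log(y - 1) - log(y + 2) - atan(y/2)/2.
Answer: -log(y - 4) + 4*log(y - 1) - log(y + 2) - atan(y/2)/2.


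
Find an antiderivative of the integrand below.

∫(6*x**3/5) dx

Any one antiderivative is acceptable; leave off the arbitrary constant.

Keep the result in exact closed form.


Answer: 3*x**4/10.


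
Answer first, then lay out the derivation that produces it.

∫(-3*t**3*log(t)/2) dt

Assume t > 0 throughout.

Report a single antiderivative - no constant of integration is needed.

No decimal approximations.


The answer is -3*t**4*log(t)/8 + 3*t**4/32.
Step 1. Integrate ∫(-3*t**3*log(t)/2) dt by parts with u = log(t), dv = (-3*t**3/2) dt, so v = -3*t**4/8 [assuming t > 0]: now -3*t**4*log(t)/8 + ∫(3*t**3/8) dt.
Step 2. Evaluate the standard form: now -3*t**4*log(t)/8 + 3*t**4/32.
Answer: -3*t**4*log(t)/8 + 3*t**4/32.


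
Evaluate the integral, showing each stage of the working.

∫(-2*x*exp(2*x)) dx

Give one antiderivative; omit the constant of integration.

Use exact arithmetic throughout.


Step 1. Integrate ∫(-2*x*exp(2*x)) dx by parts with u = x, dv = (-2*exp(2*x)) dx, so v = -exp(2*x): now -x*exp(2*x) + ∫(exp(2*x)) dx.
Step 2. Evaluate the standard form: now -x*exp(2*x) + exp(2*x)/2.
Answer: -x*exp(2*x) + exp(2*x)/2.


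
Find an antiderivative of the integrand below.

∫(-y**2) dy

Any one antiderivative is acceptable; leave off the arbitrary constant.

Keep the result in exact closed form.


Answer: -y**3/3.


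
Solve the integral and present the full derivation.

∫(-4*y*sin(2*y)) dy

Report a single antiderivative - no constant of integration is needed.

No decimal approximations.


Step 1. Integrate ∫(-4*y*sin(2*y)) dy by parts with u = y, dv = (-4*sin(2*y)) dy, so v = 2*cos(2*y): now 2*y*cos(2*y) + ∫(-2*cos(2*y)) dy.
Step 2. Evaluate the standard form: now 2*y*cos(2*y) - sin(2*y).
Answer: 2*y*cos(2*y) - sin(2*y).


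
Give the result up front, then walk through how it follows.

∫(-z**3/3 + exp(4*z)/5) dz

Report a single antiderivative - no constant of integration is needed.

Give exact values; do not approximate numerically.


The answer is -z**4/12 + exp(4*z)/20.
Step 1. Rewrite: now ∫(-z**3/3) dz + ∫(exp(4*z)/5) dz.
Step 2. Evaluate the standard form: now -z**4/12 + ∫(exp(4*z)/5) dz.
Step 3. Evaluate the standard form: now -z**4/12 + exp(4*z)/20.
Answer: -z**4/12 + exp(4*z)/20.


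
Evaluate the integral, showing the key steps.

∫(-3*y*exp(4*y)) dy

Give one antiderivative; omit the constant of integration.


Step 1. Integrate ∫(-3*y*exp(4*y)) dy by parts with u = y, dv = (-3*exp(4*y)) dy, so v = -3*exp(4*y)/4: now -3*y*exp(4*y)/4 + ∫(3*exp(4*y)/4) dy.
Step 2. Evaluate the standard form: now -3*y*exp(4*y)/4 + 3*exp(4*y)/16.
Answer: -3*y*exp(4*y)/4 + 3*exp(4*y)/16.


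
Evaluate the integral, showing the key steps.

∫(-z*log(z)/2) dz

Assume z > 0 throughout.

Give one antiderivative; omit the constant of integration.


Step 1. Integrate ∫(-z*log(z)/2) dz by parts with u = log(z), dv = (-z/2) dz, so v = -z**2/4 [assuming z > 0]: now -z**2*log(z)/4 + ∫(z/4) dz.
Step 2. Evaluate the standard form: now -z**2*log(z)/4 + z**2/8.
Answer: -z**2*log(z)/4 + z**2/8.


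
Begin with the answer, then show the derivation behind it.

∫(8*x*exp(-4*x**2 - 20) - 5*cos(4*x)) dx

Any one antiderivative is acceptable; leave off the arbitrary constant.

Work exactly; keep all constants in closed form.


The answer is -exp(-4*x**2 - 20) - 5*sin(4*x)/4.
Step 1. Rewrite: now ∫(8*x*exp(-4*x**2 - 20)) dx + ∫(-5*cos(4*x)) dx.
Step 2. Evaluate the standard form: now -5*sin(4*x)/4 + ∫(8*x*exp(-4*x**2 - 20)) dx.
Step 3. Substitute u = x**2 + 5, turning ∫(8*x*exp(-4*x**2 - 20)) dx into ∫(4*exp(-4*u)) du: now -5*sin(4*x)/4 + ∫(4*exp(-4*u)) du.
Step 4. Evaluate the standard form: now -5*sin(4*x)/4 - exp(-4*u).
Step 5. Substitute back u = x**2 + 5: now -exp(-4*x**2 - 20) - 5*sin(4*x)/4.
Answer: -exp(-4*x**2 - 20) - 5*sin(4*x)/4.


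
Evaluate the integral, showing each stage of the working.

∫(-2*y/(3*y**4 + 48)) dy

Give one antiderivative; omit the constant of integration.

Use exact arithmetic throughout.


Step 1. Substitute u = y**2, turning ∫(-2*y/(3*y**4 + 48)) dy into ∫(-1/(3*(u**2 + 16))) du: now ∫(-1/(3*(u**2 + 16))) du.
Step 2. Evaluate the standard form: now -atan(u/4)/12.
Step 3. Substitute back u = y**2: now -atan(y**2/4)/12.
Answer: -atan(y**2/4)/12.


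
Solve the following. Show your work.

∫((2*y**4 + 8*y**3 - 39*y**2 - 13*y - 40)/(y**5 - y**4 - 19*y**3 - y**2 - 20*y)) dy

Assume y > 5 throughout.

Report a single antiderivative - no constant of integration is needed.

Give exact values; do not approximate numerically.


Step 1. Decompose ∫((2*y**4 + 8*y**3 - 39*y**2 - 13*y - 40)/(y**5 - y**4 - 19*y**3 - y**2 - 20*y)) dy by partial fractions, (2*y**4 + 8*y**3 - 39*y**2 - 13*y - 40)/(y**5 - y**4 - 19*y**3 - y**2 - 20*y) = 1/(y**2 + 1) - 1/(y + 4) + 1/(y - 5) + 2/y: now ∫(2/y) dy + ∫(1/(y - 5)) dy + ∫(-1/(y + 4)) dy + ∫(1/(y**2 + 1)) dy.
Step 2. Evaluate the standard form [assuming y > 0]: now 2*log(y) + ∫(1/(y - 5)) dy + ∫(-1/(y + 4)) dy + ∫(1/(y**2 + 1)) dy.
Step 3. Evaluate the standard form [assuming y > 5]: now 2*log(y) + log(y - 5) + ∫(-1/(y + 4)) dy + ∫(1/(y**2 + 1)) dy.
Step 4. Evaluate the standard form [assuming y > -4]: now 2*log(y) + log(y - 5) - log(y + 4) + ∫(1/(y**2 + 1)) dy.
Step 5. Evaluate the standard form: now 2*log(y) + log(y - 5) - log(y + 4) + atan(y).
Answer: 2*log(y) + log(y - 5) - log(y + 4) + atan(y).


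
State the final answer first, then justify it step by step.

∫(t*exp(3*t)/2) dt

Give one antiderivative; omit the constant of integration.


The answer is t*exp(3*t)/6 - exp(3*t)/18.
Step 1. Integrate ∫(t*exp(3*t)/2) dt by parts with u = t, dv = (exp(3*t)/2) dt, so v = exp(3*t)/6: now t*exp(3*t)/6 + ∫(-exp(3*t)/6) dt.
Step 2. Evaluate the standard form: now t*exp(3*t)/6 - exp(3*t)/18.
Answer: t*exp(3*t)/6 - exp(3*t)/18.


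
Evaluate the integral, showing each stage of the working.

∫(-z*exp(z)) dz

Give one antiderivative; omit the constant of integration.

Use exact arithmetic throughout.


Step 1. Integrate ∫(-z*exp(z)) dz by parts with u = z, dv = (-exp(z)) dz, so v = -exp(z): now -z*exp(z) + ∫(exp(z)) dz.
Step 2. Evaluate the standard form: now -z*exp(z) + exp(z).
Answer: -z*exp(z) + exp(z).


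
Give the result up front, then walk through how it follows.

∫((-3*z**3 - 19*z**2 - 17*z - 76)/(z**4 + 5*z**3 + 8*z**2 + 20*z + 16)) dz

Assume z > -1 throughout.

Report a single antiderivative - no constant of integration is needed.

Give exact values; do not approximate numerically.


The answer is -5*log(z + 1) + 2*log(z + 4) - atan(z/2)/2.
Step 1. Decompose ∫((-3*z**3 - 19*z**2 - 17*z - 76)/(z**4 + 5*z**3 + 8*z**2 + 20*z + 16)) dz by partial fractions, (-3*z**3 - 19*z**2 - 17*z - 76)/(z**4 + 5*z**3 + 8*z**2 + 20*z + 16) = -1/(z**2 + 4) + 2/(z + 4) - 5/(z + 1): now ∫(-5/(z + 1)) dz + ∫(2/(z + 4)) dz + ∫(-1/(z**2 + 4)) dz.
Step 2. Evaluate the standard form [assuming z > -1]: now -5*log(z + 1) + ∫(2/(z + 4)) dz + ∫(-1/(z**2 + 4)) dz.
Step 3. Evaluate the standard form [assuming z > -4]: now -5*log(z + 1) + 2*log(z + 4) + ∫(-1/(z**2 + 4)) dz.
Step 4. Evaluate the standard form: now -5*log(z + 1) + 2*log(z + 4) - atan(z/2)/2.
Answer: -5*log(z + 1) + 2*log(z + 4) - atan(z/2)/2.


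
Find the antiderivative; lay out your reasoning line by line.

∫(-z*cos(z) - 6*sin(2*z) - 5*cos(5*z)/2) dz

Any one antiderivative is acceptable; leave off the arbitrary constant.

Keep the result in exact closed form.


Step 1. Rewrite: now ∫(-z*cos(z)) dz + ∫(-6*sin(2*z)) dz + ∫(-5*cos(5*z)/2) dz.
Step 2. Evaluate the standard form: now -sin(5*z)/2 + ∫(-z*cos(z)) dz + ∫(-6*sin(2*z)) dz.
Step 3. Integrate ∫(-z*cos(z)) dz by parts with u = z, dv = (-cos(z)) dz, so v = -sin(z): now -z*sin(z) - sin(5*z)/2 + ∫(sin(z)) dz + ∫(-6*sin(2*z)) dz.
Step 4. Evaluate the standard form: now -z*sin(z) - sin(5*z)/2 - cos(z) + ∫(-6*sin(2*z)) dz.
Step 5. Evaluate the standard form: now -z*sin(z) - sin(5*z)/2 - cos(z) + 3*cos(2*z).
Answer: -z*sin(z) - sin(5*z)/2 - cos(z) + 3*cos(2*z).


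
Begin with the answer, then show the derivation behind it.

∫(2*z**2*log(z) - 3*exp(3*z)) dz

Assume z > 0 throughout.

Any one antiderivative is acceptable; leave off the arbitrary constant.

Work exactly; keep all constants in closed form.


The answer is 2*z**3*log(z)/3 - 2*z**3/9 - exp(3*z).
Step 1. Rewrite: now ∫(2*z**2*log(z)) dz + ∫(-3*exp(3*z)) dz.
Step 2. Integrate ∫(2*z**2*log(z)) dz by parts with u = log(z), dv = (2*z**2) dz, so v = 2*z**3/3 [assuming z > 0]: now 2*z**3*log(z)/3 + ∫(-2*z**2/3) dz + ∫(-3*exp(3*z)) dz.
Step 3. Evaluate the standard form: now 2*z**3*log(z)/3 - 2*z**3/9 + ∫(-3*exp(3*z)) dz.
Step 4. Evaluate the standard form: now 2*z**3*log(z)/3 - 2*z**3/9 - exp(3*z).
Answer: 2*z**3*log(z)/3 - 2*z**3/9 - exp(3*z).


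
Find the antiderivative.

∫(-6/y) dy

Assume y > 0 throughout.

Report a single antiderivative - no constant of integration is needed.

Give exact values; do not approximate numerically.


Answer: -6*log(y).


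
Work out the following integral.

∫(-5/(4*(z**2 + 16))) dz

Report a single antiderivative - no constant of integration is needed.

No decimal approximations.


Answer: -5*atan(z/4)/16.


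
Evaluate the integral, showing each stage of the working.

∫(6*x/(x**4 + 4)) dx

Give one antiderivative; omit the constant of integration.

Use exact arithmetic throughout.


Step 1. Substitute u = x**2, turning ∫(6*x/(x**4 + 4)) dx into ∫(3/(u**2 + 4)) du: now ∫(3/(u**2 + 4)) du.
Step 2. Evaluate the standard form: now 3*atan(u/2)/2.
Step 3. Substitute back u = x**2: now 3*atan(x**2/2)/2.
Answer: 3*atan(x**2/2)/2.


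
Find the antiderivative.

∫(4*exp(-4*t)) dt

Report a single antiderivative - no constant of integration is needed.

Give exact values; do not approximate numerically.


Answer: -exp(-4*t).


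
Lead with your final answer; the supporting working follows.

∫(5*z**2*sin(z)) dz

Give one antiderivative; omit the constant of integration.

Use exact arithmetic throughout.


The answer is -5*z**2*cos(z) + 10*z*sin(z) + 10*cos(z).
Step 1. Integrate ∫(5*z**2*sin(z)) dz by parts with u = z**2, dv = (5*sin(z)) dz, so v = -5*cos(z): now -5*z**2*cos(z) + ∫(10*z*cos(z)) dz.
Step 2. Integrate ∫(10*z*cos(z)) dz by parts with u = z, dv = (10*cos(z)) dz, so v = 10*sin(z): now -5*z**2*cos(z) + 10*z*sin(z) + ∫(-10*sin(z)) dz.
Step 3. Evaluate the standard form: now -5*z**2*cos(z) + 10*z*sin(z) + 10*cos(z).
Answer: -5*z**2*cos(z) + 10*z*sin(z) + 10*cos(z).


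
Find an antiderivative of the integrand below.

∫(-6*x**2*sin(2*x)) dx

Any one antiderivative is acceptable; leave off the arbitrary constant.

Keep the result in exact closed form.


Answer: 3*x**2*cos(2*x) - 3*x*sin(2*x) - 3*cos(2*x)/2.


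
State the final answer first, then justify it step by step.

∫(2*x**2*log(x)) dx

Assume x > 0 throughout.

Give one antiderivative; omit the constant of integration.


The answer is 2*x**3*log(x)/3 - 2*x**3/9.
Step 1. Integrate ∫(2*x**2*log(x)) dx by parts with u = log(x), dv = (2*x**2) dx, so v = 2*x**3/3 [assuming x > 0]: now 2*x**3*log(x)/3 + ∫(-2*x**2/3) dx.
Step 2. Evaluate the standard form: now 2*x**3*log(x)/3 - 2*x**3/9.
Answer: 2*x**3*log(x)/3 - 2*x**3/9.


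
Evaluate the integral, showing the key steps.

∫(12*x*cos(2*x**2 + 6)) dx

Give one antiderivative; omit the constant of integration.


Step 1. Substitute u = x**2 + 3, turning ∫(12*x*cos(2*x**2 + 6)) dx into ∫(6*cos(2*u)) du: now ∫(6*cos(2*u)) du.
Step 2. Evaluate the standard form: now 3*sin(2*u).
Step 3. Substitute back u = x**2 + 3: now 3*sin(2*x**2 + 6).
Answer: 3*sin(2*x**2 + 6).


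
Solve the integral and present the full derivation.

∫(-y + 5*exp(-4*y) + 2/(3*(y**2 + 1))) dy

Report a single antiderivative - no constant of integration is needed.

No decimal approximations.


Step 1. Rewrite: now ∫(-y) dy + ∫(2/(3*(y**2 + 1))) dy + ∫(5*exp(-4*y)) dy.
Step 2. Evaluate the standard form: now -y**2/2 + ∫(2/(3*(y**2 + 1))) dy + ∫(5*exp(-4*y)) dy.
Step 3. Evaluate the standard form: now -y**2/2 + ∫(2/(3*(y**2 + 1))) dy - 5*exp(-4*y)/4.
Step 4. Evaluate the standard form: now -y**2/2 + 2*atan(y)/3 - 5*exp(-4*y)/4.
Answer: -y**2/2 + 2*atan(y)/3 - 5*exp(-4*y)/4.


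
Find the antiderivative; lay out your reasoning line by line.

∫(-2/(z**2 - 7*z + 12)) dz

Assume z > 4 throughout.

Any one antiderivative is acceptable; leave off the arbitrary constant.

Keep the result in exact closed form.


Step 1. Decompose ∫(-2/(z**2 - 7*z + 12)) dz by partial fractions, -2/(z**2 - 7*z + 12) = 2/(z - 3) - 2/(z - 4): now ∫(-2/(z - 4)) dz + ∫(2/(z - 3)) dz.
Step 2. Evaluate the standard form [assuming z > 3]: now 2*log(z - 3) + ∫(-2/(z - 4)) dz.
Step 3. Evaluate the standard form [assuming z > 4]: now -2*log(z - 4) + 2*log(z - 3).
Answer: -2*log(z - 4) + 2*log(z - 3).


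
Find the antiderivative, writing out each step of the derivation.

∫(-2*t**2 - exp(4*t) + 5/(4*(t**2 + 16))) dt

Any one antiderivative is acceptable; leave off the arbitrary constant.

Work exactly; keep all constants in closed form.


Step 1. Rewrite: now ∫(-2*t**2) dt + ∫(5/(4*(t**2 + 16))) dt + ∫(-exp(4*t)) dt.
Step 2. Evaluate the standard form: now -exp(4*t)/4 + ∫(-2*t**2) dt + ∫(5/(4*(t**2 + 16))) dt.
Step 3. Evaluate the standard form: now -2*t**3/3 - exp(4*t)/4 + ∫(5/(4*(t**2 + 16))) dt.
Step 4. Evaluate the standard form: now -2*t**3/3 - exp(4*t)/4 + 5*atan(t/4)/16.
Answer: -2*t**3/3 - exp(4*t)/4 + 5*atan(t/4)/16.


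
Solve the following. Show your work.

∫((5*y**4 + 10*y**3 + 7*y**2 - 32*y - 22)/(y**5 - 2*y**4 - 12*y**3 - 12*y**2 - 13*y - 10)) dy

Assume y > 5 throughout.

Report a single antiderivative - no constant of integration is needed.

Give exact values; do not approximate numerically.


Step 1. Decompose ∫((5*y**4 + 10*y**3 + 7*y**2 - 32*y - 22)/(y**5 - 2*y**4 - 12*y**3 - 12*y**2 - 13*y - 10)) dy by partial fractions, (5*y**4 + 10*y**3 + 7*y**2 - 32*y - 22)/(y**5 - 2*y**4 - 12*y**3 - 12*y**2 - 13*y - 10) = 3/(y**2 + 1) + 2/(y + 2) - 1/(y + 1) + 4/(y - 5): now ∫(4/(y - 5)) dy + ∫(-1/(y + 1)) dy + ∫(2/(y + 2)) dy + ∫(3/(y**2 + 1)) dy.
Step 2. Evaluate the standard form [assuming y > -1]: now -log(y + 1) + ∫(4/(y - 5)) dy + ∫(2/(y + 2)) dy + ∫(3/(y**2 + 1)) dy.
Step 3. Evaluate the standard form [assuming y > -2]: now -log(y + 1) + 2*log(y + 2) + ∫(4/(y - 5)) dy + ∫(3/(y**2 + 1)) dy.
Step 4. Evaluate the standard form [assuming y > 5]: now 4*log(y - 5) - log(y + 1) + 2*log(y + 2) + ∫(3/(y**2 + 1)) dy.
Step 5. Evaluate the standard form: now 4*log(y - 5) - log(y + 1) + 2*log(y + 2) + 3*atan(y).
Answer: 4*log(y - 5) - log(y + 1) + 2*log(y + 2) + 3*atan(y).


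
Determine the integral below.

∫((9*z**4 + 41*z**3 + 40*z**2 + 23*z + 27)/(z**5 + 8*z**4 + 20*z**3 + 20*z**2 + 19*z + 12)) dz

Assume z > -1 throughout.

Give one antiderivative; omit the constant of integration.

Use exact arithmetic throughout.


Answer: log(z + 1) + 3*log(z + 3) + 5*log(z + 4) - atan(z).


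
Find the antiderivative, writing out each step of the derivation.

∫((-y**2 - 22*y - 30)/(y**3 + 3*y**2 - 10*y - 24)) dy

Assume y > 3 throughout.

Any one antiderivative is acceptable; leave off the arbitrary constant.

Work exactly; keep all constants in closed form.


Step 1. Decompose ∫((-y**2 - 22*y - 30)/(y**3 + 3*y**2 - 10*y - 24)) dy by partial fractions, (-y**2 - 22*y - 30)/(y**3 + 3*y**2 - 10*y - 24) = 3/(y + 4) - 1/(y + 2) - 3/(y - 3): now ∫(-3/(y - 3)) dy + ∫(-1/(y + 2)) dy + ∫(3/(y + 4)) dy.
Step 2. Evaluate the standard form [assuming y > -4]: now 3*log(y + 4) + ∫(-3/(y - 3)) dy + ∫(-1/(y + 2)) dy.
Step 3. Evaluate the standard form [assuming y > 3]: now -3*log(y - 3) + 3*log(y + 4) + ∫(-1/(y + 2)) dy.
Step 4. Evaluate the standard form [assuming y > -2]: now -3*log(y - 3) - log(y + 2) + 3*log(y + 4).
Answer: -3*log(y - 3) - log(y + 2) + 3*log(y + 4).


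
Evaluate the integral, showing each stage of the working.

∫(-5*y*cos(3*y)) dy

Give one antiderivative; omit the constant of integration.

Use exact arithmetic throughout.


Step 1. Integrate ∫(-5*y*cos(3*y)) dy by parts with u = y, dv = (-5*cos(3*y)) dy, so v = -5*sin(3*y)/3: now -5*y*sin(3*y)/3 + ∫(5*sin(3*y)/3) dy.
Step 2. Evaluate the standard form: now -5*y*sin(3*y)/3 - 5*cos(3*y)/9.
Answer: -5*y*sin(3*y)/3 - 5*cos(3*y)/9.


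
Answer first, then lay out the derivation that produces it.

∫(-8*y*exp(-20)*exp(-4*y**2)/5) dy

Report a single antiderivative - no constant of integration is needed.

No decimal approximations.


The answer is exp(-4*y**2 - 20)/5.
Step 1. Substitute u = y**2 + 5, turning ∫(-8*y*exp(-20)*exp(-4*y**2)/5) dy into ∫(-4*exp(-4*u)/5) du: now ∫(-4*exp(-4*u)/5) du.
Step 2. Evaluate the standard form: now exp(-4*u)/5.
Step 3. Substitute back u = y**2 + 5: now exp(-4*y**2 - 20)/5.
Answer: exp(-4*y**2 - 20)/5.
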